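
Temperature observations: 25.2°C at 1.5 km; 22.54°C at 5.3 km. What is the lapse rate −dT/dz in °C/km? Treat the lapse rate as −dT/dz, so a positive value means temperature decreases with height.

0.7°C/km

Γ = −ΔT/Δz = (25.2 − 22.54) / (5300 − 1500) m
  = 2.66°C / 3.8 km = 0.7°C/km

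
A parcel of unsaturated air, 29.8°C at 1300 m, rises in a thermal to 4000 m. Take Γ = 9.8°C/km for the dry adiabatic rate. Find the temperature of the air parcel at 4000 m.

3.34°C

From 1300 m to 4000 m (dry adiabatic): cools by 9.8 × 2.7 = 26.46°C, giving 3.34°C.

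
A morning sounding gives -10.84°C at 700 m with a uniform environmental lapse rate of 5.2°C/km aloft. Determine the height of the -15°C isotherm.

Height above start = (-10.84 − (-15)) / 5.2 = 0.8 km
Altitude = 700 m + 800 m = 1500 m

1500 m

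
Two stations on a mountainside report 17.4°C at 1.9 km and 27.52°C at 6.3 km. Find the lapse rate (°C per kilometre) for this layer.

-2.3°C/km

Γ = −ΔT/Δz = (17.4 − 27.52) / (6300 − 1900) m
  = -10.12°C / 4.4 km = -2.3°C/km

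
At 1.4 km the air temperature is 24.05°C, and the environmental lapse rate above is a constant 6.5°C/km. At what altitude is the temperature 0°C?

5.1 km

Height above start = (24.05 − 0) / 6.5 = 3.7 km
Altitude = 1400 m + 3700 m = 5100 m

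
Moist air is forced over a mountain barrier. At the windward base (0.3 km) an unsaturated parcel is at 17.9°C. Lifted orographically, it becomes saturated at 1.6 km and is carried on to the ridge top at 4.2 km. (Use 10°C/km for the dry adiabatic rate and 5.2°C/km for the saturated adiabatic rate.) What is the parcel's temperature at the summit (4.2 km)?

-8.62°C

300 → 1600 m (dry, 10°C/km): ΔT = -10 × 1.3 = -13°C → T = 4.9°C
1600 → 4200 m (saturated, 5.2°C/km): ΔT = -5.2 × 2.6 = -13.52°C → T = -8.62°C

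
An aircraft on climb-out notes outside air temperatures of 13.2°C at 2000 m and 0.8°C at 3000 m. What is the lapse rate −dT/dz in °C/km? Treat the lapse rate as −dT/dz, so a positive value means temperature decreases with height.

Γ = −ΔT/Δz = (13.2 − 0.8) / (3000 − 2000) m
  = 12.4°C / 1 km = 12.4°C/km

12.4°C/km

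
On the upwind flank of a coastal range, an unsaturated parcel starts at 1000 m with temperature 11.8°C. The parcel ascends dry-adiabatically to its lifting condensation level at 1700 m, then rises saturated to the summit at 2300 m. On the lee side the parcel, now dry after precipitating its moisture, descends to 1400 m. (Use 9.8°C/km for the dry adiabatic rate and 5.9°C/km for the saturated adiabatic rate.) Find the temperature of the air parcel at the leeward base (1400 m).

1000–1700 m, dry: Δz = 0.7 km ⇒ ΔT = -6.86°C; T = 4.94°C
1700–2300 m, saturated: Δz = 0.6 km ⇒ ΔT = -3.54°C; T = 1.4°C
2300–1400 m, dry descent: Δz = 0.9 km ⇒ ΔT = +8.82°C; T = 10.22°C

10.22°C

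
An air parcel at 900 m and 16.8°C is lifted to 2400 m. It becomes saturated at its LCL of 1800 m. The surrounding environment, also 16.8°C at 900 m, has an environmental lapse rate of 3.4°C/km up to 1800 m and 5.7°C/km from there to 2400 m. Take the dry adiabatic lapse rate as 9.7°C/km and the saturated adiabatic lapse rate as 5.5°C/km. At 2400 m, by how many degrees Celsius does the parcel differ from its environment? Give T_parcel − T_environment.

-5.55°C (parcel cooler than environment)

Parcel:
  900–1800 m, dry: Δz = 0.9 km ⇒ ΔT = -8.73°C; T = 8.07°C
  1800–2400 m, saturated: Δz = 0.6 km ⇒ ΔT = -3.3°C; T = 4.77°C
Environment:
  900–1800 m, environment, lower layer: Δz = 0.9 km ⇒ ΔT = -3.06°C; T = 13.74°C
  1800–2400 m, environment, upper layer: Δz = 0.6 km ⇒ ΔT = -3.42°C; T = 10.32°C
T_parcel − T_env = 4.77 − 10.32 = -5.55°C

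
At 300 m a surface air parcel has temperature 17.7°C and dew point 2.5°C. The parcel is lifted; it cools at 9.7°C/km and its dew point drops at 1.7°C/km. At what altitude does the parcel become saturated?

2200 m

T and T_d converge at 9.7 − 1.7 = 8°C per km
Height above start = (17.7 − 2.5) / 8 = 1.9 km
LCL altitude = 300 m + 1900 m = 2200 m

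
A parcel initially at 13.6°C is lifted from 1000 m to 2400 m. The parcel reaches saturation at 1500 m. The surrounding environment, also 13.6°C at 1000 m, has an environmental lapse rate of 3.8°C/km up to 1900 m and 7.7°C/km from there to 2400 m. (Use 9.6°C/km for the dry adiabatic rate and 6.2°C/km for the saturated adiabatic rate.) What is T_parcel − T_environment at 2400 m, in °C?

-3.11°C (parcel cooler than environment)

Parcel:
  From 1000 m to 1500 m (dry): cools by 9.6 × 0.5 = 4.8°C, giving 8.8°C.
  From 1500 m to 2400 m (saturated): cools by 6.2 × 0.9 = 5.58°C, giving 3.22°C.
Environment:
  From 1000 m to 1900 m (environment, lower layer): cools by 3.8 × 0.9 = 3.42°C, giving 10.18°C.
  From 1900 m to 2400 m (environment, upper layer): cools by 7.7 × 0.5 = 3.85°C, giving 6.33°C.
T_parcel − T_env = 3.22 − 6.33 = -3.11°C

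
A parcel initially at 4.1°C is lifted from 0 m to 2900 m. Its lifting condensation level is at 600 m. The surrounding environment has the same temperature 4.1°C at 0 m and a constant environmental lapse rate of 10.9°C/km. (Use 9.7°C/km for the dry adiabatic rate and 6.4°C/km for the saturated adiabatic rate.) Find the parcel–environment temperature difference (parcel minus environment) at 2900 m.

Parcel:
  Dry to 600 m: -9.7 × 0.6 km = -5.82°C, so T = -1.72°C.
  Saturated to 2900 m: -6.4 × 2.3 km = -14.72°C, so T = -16.44°C.
Environment:
  Environment to 2900 m: -10.9 × 2.9 km = -31.61°C, so T = -27.51°C.
T_parcel − T_env = -16.44 − (-27.51) = +11.07°C

+11.07°C (parcel warmer than environment)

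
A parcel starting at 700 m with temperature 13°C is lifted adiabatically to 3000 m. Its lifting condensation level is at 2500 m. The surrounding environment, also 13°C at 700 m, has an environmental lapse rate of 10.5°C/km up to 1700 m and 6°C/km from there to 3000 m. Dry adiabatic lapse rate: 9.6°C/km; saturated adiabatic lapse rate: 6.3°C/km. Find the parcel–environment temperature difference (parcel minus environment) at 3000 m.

-2.13°C (parcel cooler than environment)

Parcel:
  700–2500 m, dry: Δz = 1.8 km ⇒ ΔT = -17.28°C; T = -4.28°C
  2500–3000 m, saturated: Δz = 0.5 km ⇒ ΔT = -3.15°C; T = -7.43°C
Environment:
  700–1700 m, environment, lower layer: Δz = 1 km ⇒ ΔT = -10.5°C; T = 2.5°C
  1700–3000 m, environment, upper layer: Δz = 1.3 km ⇒ ΔT = -7.8°C; T = -5.3°C
T_parcel − T_env = -7.43 − (-5.3) = -2.13°C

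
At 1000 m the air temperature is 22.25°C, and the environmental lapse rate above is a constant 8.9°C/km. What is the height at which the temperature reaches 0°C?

Height above start = (22.25 − 0) / 8.9 = 2.5 km
Altitude = 1000 m + 2500 m = 3500 m

3500 m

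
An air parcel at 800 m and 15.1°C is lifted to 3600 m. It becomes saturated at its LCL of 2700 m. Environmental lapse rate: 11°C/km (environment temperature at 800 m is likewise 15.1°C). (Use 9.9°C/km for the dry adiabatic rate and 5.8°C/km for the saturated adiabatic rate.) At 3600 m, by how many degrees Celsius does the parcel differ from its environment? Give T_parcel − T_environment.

Parcel:
  800–2700 m, dry: Δz = 1.9 km ⇒ ΔT = -18.81°C; T = -3.71°C
  2700–3600 m, saturated: Δz = 0.9 km ⇒ ΔT = -5.22°C; T = -8.93°C
Environment:
  800–3600 m, environment: Δz = 2.8 km ⇒ ΔT = -30.8°C; T = -15.7°C
T_parcel − T_env = -8.93 − (-15.7) = +6.77°C

+6.77°C (parcel warmer than environment)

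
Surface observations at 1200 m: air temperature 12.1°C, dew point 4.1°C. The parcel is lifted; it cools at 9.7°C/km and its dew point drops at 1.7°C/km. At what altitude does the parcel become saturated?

2200 m

T and T_d converge at 9.7 − 1.7 = 8°C per km
Height above start = (12.1 − 4.1) / 8 = 1 km
LCL altitude = 1200 m + 1000 m = 2200 m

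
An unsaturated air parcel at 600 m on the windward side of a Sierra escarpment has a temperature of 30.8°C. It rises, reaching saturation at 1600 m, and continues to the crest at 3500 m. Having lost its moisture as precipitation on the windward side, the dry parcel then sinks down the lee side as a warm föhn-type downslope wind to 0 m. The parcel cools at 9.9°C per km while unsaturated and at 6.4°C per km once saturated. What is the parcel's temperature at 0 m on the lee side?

43.39°C

Dry to 1600 m: -9.9 × 1 km = -9.9°C, so T = 20.9°C.
Saturated to 3500 m: -6.4 × 1.9 km = -12.16°C, so T = 8.74°C.
Dry descent to 0 m: +9.9 × 3.5 km = +34.65°C, so T = 43.39°C.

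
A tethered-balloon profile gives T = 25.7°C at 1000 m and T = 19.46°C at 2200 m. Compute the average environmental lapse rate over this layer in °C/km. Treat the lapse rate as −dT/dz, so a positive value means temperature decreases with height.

5.2°C/km

Γ = −ΔT/Δz = (25.7 − 19.46) / (2200 − 1000) m
  = 6.24°C / 1.2 km = 5.2°C/km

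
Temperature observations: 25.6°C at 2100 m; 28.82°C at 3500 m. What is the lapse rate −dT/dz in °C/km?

-2.3°C/km

Γ = −ΔT/Δz = (25.6 − 28.82) / (3500 − 2100) m
  = -3.22°C / 1.4 km = -2.3°C/km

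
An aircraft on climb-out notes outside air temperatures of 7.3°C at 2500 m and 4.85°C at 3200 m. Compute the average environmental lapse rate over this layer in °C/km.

3.5°C/km

Γ = −ΔT/Δz = (7.3 − 4.85) / (3200 − 2500) m
  = 2.45°C / 0.7 km = 3.5°C/km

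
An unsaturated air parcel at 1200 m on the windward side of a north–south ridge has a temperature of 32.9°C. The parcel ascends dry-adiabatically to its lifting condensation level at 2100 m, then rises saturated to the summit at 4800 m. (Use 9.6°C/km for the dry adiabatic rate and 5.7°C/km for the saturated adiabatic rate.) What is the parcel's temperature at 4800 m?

From 1200 m to 2100 m (dry): cools by 9.6 × 0.9 = 8.64°C, giving 24.26°C.
From 2100 m to 4800 m (saturated): cools by 5.7 × 2.7 = 15.39°C, giving 8.87°C.

8.87°C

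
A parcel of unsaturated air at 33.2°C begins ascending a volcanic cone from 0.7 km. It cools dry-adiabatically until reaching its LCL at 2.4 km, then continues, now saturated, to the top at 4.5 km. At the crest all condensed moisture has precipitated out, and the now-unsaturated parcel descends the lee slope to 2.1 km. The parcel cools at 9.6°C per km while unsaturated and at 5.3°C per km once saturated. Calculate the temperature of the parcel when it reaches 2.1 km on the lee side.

28.79°C

700 → 2400 m (dry, 9.6°C/km): ΔT = -9.6 × 1.7 = -16.32°C → T = 16.88°C
2400 → 4500 m (saturated, 5.3°C/km): ΔT = -5.3 × 2.1 = -11.13°C → T = 5.75°C
4500 → 2100 m (dry descent, 9.6°C/km): ΔT = +9.6 × 2.4 = +23.04°C → T = 28.79°C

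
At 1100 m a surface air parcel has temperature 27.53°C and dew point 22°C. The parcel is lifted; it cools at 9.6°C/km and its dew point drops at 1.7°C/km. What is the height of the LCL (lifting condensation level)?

T and T_d converge at 9.6 − 1.7 = 7.9°C per km
Height above start = (27.53 − 22) / 7.9 = 0.7 km
LCL altitude = 1100 m + 700 m = 1800 m

1800 m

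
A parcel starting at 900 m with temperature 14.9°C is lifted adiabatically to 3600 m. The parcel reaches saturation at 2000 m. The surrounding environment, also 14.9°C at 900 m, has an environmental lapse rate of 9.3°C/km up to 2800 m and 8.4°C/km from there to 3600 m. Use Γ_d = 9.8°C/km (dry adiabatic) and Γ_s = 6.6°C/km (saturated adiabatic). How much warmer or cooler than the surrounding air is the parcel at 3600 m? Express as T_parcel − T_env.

Parcel:
  Dry to 2000 m: -9.8 × 1.1 km = -10.78°C, so T = 4.12°C.
  Saturated to 3600 m: -6.6 × 1.6 km = -10.56°C, so T = -6.44°C.
Environment:
  Environment, lower layer to 2800 m: -9.3 × 1.9 km = -17.67°C, so T = -2.77°C.
  Environment, upper layer to 3600 m: -8.4 × 0.8 km = -6.72°C, so T = -9.49°C.
T_parcel − T_env = -6.44 − (-9.49) = +3.05°C

+3.05°C (parcel warmer than environment)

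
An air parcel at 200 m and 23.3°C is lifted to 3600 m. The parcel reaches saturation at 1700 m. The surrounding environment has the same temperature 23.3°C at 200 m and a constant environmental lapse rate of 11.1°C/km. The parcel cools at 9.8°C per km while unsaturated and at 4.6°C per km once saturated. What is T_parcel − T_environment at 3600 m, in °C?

+14.3°C (parcel warmer than environment)

Parcel:
  From 200 m to 1700 m (dry): cools by 9.8 × 1.5 = 14.7°C, giving 8.6°C.
  From 1700 m to 3600 m (saturated): cools by 4.6 × 1.9 = 8.74°C, giving -0.14°C.
Environment:
  From 200 m to 3600 m (environment): cools by 11.1 × 3.4 = 37.74°C, giving -14.44°C.
T_parcel − T_env = -0.14 − (-14.44) = +14.3°C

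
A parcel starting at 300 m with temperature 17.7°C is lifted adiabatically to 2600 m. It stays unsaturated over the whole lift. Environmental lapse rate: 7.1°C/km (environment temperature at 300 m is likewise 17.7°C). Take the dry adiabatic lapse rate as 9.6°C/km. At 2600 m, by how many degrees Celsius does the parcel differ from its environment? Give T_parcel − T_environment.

Parcel:
  300–2600 m, dry: Δz = 2.3 km ⇒ ΔT = -22.08°C; T = -4.38°C
Environment:
  300–2600 m, environment: Δz = 2.3 km ⇒ ΔT = -16.33°C; T = 1.37°C
T_parcel − T_env = -4.38 − 1.37 = -5.75°C

-5.75°C (parcel cooler than environment)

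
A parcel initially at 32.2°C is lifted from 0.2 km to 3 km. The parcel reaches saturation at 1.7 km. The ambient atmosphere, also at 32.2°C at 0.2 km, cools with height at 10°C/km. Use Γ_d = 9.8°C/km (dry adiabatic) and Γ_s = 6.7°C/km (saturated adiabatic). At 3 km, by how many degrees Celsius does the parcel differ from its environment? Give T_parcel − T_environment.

+4.59°C (parcel warmer than environment)

Parcel:
  Dry to 1700 m: -9.8 × 1.5 km = -14.7°C, so T = 17.5°C.
  Saturated to 3000 m: -6.7 × 1.3 km = -8.71°C, so T = 8.79°C.
Environment:
  Environment to 3000 m: -10 × 2.8 km = -28°C, so T = 4.2°C.
T_parcel − T_env = 8.79 − 4.2 = +4.59°C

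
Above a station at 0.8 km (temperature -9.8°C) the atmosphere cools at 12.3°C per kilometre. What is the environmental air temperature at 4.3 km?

-52.85°C

From 800 m to 4300 m (environmental): cools by 12.3 × 3.5 = 43.05°C, giving -52.85°C.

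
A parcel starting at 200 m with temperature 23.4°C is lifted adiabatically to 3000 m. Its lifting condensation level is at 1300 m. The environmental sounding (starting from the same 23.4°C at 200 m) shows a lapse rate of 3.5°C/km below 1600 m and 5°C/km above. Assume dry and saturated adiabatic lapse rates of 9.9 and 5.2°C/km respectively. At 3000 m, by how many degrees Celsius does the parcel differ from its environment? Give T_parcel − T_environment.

Parcel:
  200–1300 m, dry: Δz = 1.1 km ⇒ ΔT = -10.89°C; T = 12.51°C
  1300–3000 m, saturated: Δz = 1.7 km ⇒ ΔT = -8.84°C; T = 3.67°C
Environment:
  200–1600 m, environment, lower layer: Δz = 1.4 km ⇒ ΔT = -4.9°C; T = 18.5°C
  1600–3000 m, environment, upper layer: Δz = 1.4 km ⇒ ΔT = -7°C; T = 11.5°C
T_parcel − T_env = 3.67 − 11.5 = -7.83°C

-7.83°C (parcel cooler than environment)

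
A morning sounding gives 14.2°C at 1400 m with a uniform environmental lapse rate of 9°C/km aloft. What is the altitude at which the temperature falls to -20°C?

5200 m

Height above start = (14.2 − (-20)) / 9 = 3.8 km
Altitude = 1400 m + 3800 m = 5200 m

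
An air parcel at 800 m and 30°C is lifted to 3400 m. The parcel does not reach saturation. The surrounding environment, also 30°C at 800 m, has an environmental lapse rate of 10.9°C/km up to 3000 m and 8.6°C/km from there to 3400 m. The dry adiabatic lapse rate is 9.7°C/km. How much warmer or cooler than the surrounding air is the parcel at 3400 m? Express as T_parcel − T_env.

+2.2°C (parcel warmer than environment)

Parcel:
  From 800 m to 3400 m (dry): cools by 9.7 × 2.6 = 25.22°C, giving 4.78°C.
Environment:
  From 800 m to 3000 m (environment, lower layer): cools by 10.9 × 2.2 = 23.98°C, giving 6.02°C.
  From 3000 m to 3400 m (environment, upper layer): cools by 8.6 × 0.4 = 3.44°C, giving 2.58°C.
T_parcel − T_env = 4.78 − 2.58 = +2.2°C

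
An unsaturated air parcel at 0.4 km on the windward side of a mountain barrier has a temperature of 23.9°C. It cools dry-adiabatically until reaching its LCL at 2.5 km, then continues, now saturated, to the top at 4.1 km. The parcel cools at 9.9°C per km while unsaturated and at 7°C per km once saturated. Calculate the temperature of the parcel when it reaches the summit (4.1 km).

-8.09°C

From 400 m to 2500 m (dry): cools by 9.9 × 2.1 = 20.79°C, giving 3.11°C.
From 2500 m to 4100 m (saturated): cools by 7 × 1.6 = 11.2°C, giving -8.09°C.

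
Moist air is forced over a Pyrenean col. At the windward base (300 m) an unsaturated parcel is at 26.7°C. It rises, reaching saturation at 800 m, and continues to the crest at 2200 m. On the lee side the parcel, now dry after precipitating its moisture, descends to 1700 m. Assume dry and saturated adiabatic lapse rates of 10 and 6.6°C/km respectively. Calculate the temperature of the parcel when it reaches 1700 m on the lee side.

From 300 m to 800 m (dry): cools by 10 × 0.5 = 5°C, giving 21.7°C.
From 800 m to 2200 m (saturated): cools by 6.6 × 1.4 = 9.24°C, giving 12.46°C.
From 2200 m to 1700 m (dry descent): warms by 10 × 0.5 = 5°C, giving 17.46°C.

17.46°C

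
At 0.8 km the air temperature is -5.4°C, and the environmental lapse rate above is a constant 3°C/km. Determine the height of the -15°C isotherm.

4 km

Height above start = (-5.4 − (-15)) / 3 = 3.2 km
Altitude = 800 m + 3200 m = 4000 m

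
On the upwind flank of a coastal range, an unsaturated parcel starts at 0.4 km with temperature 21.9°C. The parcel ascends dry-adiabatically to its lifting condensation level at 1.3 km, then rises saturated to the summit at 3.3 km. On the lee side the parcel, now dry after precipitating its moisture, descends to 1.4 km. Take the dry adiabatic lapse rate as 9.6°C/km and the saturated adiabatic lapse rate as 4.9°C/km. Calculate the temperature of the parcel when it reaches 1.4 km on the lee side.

21.7°C

From 400 m to 1300 m (dry): cools by 9.6 × 0.9 = 8.64°C, giving 13.26°C.
From 1300 m to 3300 m (saturated): cools by 4.9 × 2 = 9.8°C, giving 3.46°C.
From 3300 m to 1400 m (dry descent): warms by 9.6 × 1.9 = 18.24°C, giving 21.7°C.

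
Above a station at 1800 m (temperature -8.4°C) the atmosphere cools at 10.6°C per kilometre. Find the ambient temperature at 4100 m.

-32.78°C

From 1800 m to 4100 m (environmental): cools by 10.6 × 2.3 = 24.38°C, giving -32.78°C.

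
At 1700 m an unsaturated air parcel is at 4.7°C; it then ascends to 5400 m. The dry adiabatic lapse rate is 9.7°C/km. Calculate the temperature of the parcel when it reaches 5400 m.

From 1700 m to 5400 m (dry adiabatic): cools by 9.7 × 3.7 = 35.89°C, giving -31.19°C.

-31.19°C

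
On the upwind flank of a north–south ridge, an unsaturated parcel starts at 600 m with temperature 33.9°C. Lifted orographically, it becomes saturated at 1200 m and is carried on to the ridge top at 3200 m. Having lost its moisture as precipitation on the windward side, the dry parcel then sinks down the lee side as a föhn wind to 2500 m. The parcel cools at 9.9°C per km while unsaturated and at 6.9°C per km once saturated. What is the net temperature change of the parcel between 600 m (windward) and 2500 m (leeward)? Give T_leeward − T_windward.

From 600 m to 1200 m (dry): cools by 9.9 × 0.6 = 5.94°C, giving 27.96°C.
From 1200 m to 3200 m (saturated): cools by 6.9 × 2 = 13.8°C, giving 14.16°C.
From 3200 m to 2500 m (dry descent): warms by 9.9 × 0.7 = 6.93°C, giving 21.09°C.
Net change vs windward start: 21.09 − 33.9 = -12.81°C

-12.81°C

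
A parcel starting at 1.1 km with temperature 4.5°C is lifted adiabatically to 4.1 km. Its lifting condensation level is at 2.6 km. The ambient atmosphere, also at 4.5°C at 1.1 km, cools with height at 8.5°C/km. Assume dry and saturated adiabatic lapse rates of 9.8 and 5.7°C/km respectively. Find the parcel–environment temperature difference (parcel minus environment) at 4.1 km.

Parcel:
  1100 → 2600 m (dry, 9.8°C/km): ΔT = -9.8 × 1.5 = -14.7°C → T = -10.2°C
  2600 → 4100 m (saturated, 5.7°C/km): ΔT = -5.7 × 1.5 = -8.55°C → T = -18.75°C
Environment:
  1100 → 4100 m (environment, 8.5°C/km): ΔT = -8.5 × 3 = -25.5°C → T = -21°C
T_parcel − T_env = -18.75 − (-21) = +2.25°C

+2.25°C (parcel warmer than environment)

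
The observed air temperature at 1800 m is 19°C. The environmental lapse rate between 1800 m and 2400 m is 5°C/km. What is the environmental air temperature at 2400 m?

16°C

From 1800 m to 2400 m (environmental): cools by 5 × 0.6 = 3°C, giving 16°C.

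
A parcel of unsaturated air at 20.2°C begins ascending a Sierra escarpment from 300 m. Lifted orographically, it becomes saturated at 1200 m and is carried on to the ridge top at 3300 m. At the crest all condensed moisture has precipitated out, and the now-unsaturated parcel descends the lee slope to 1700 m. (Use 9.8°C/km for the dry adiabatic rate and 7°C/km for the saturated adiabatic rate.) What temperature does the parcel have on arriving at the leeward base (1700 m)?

12.36°C

Dry to 1200 m: -9.8 × 0.9 km = -8.82°C, so T = 11.38°C.
Saturated to 3300 m: -7 × 2.1 km = -14.7°C, so T = -3.32°C.
Dry descent to 1700 m: +9.8 × 1.6 km = +15.68°C, so T = 12.36°C.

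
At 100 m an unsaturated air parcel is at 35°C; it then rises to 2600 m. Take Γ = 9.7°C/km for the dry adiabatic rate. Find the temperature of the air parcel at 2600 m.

100–2600 m, dry adiabatic: Δz = 2.5 km ⇒ ΔT = -24.25°C; T = 10.75°C

10.75°C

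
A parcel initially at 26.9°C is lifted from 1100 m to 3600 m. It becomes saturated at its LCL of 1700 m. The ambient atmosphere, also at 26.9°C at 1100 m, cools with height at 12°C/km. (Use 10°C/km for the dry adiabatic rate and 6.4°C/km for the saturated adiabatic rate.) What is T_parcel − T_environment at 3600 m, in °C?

Parcel:
  Dry to 1700 m: -10 × 0.6 km = -6°C, so T = 20.9°C.
  Saturated to 3600 m: -6.4 × 1.9 km = -12.16°C, so T = 8.74°C.
Environment:
  Environment to 3600 m: -12 × 2.5 km = -30°C, so T = -3.1°C.
T_parcel − T_env = 8.74 − (-3.1) = +11.84°C

+11.84°C (parcel warmer than environment)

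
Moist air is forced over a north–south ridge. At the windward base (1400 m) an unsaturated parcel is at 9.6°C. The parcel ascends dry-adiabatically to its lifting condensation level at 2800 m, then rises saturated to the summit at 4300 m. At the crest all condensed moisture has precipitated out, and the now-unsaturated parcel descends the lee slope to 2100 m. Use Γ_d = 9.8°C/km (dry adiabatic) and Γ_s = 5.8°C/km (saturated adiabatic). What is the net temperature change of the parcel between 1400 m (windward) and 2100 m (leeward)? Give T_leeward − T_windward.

-0.86°C

From 1400 m to 2800 m (dry): cools by 9.8 × 1.4 = 13.72°C, giving -4.12°C.
From 2800 m to 4300 m (saturated): cools by 5.8 × 1.5 = 8.7°C, giving -12.82°C.
From 4300 m to 2100 m (dry descent): warms by 9.8 × 2.2 = 21.56°C, giving 8.74°C.
Net change vs windward start: 8.74 − 9.6 = -0.86°C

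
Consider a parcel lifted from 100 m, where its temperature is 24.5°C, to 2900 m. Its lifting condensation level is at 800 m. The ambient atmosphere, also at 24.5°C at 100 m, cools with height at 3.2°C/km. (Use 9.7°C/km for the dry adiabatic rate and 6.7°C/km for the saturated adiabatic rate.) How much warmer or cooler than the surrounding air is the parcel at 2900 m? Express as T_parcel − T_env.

Parcel:
  Dry to 800 m: -9.7 × 0.7 km = -6.79°C, so T = 17.71°C.
  Saturated to 2900 m: -6.7 × 2.1 km = -14.07°C, so T = 3.64°C.
Environment:
  Environment to 2900 m: -3.2 × 2.8 km = -8.96°C, so T = 15.54°C.
T_parcel − T_env = 3.64 − 15.54 = -11.9°C

-11.9°C (parcel cooler than environment)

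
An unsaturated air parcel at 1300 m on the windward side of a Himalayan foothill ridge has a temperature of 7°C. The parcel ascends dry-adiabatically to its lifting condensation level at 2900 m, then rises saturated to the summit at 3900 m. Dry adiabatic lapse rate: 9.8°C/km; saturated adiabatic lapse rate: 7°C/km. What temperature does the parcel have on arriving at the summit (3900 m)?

1300 → 2900 m (dry, 9.8°C/km): ΔT = -9.8 × 1.6 = -15.68°C → T = -8.68°C
2900 → 3900 m (saturated, 7°C/km): ΔT = -7 × 1 = -7°C → T = -15.68°C

-15.68°C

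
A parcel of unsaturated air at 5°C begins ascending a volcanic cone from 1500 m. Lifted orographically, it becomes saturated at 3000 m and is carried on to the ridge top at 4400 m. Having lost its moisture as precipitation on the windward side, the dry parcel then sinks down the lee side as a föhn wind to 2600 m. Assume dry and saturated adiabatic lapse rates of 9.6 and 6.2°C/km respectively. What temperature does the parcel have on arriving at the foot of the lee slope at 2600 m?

-0.8°C

1500–3000 m, dry: Δz = 1.5 km ⇒ ΔT = -14.4°C; T = -9.4°C
3000–4400 m, saturated: Δz = 1.4 km ⇒ ΔT = -8.68°C; T = -18.08°C
4400–2600 m, dry descent: Δz = 1.8 km ⇒ ΔT = +17.28°C; T = -0.8°C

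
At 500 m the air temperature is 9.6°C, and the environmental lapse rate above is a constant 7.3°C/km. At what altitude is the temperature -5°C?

Height above start = (9.6 − (-5)) / 7.3 = 2 km
Altitude = 500 m + 2000 m = 2500 m

2500 m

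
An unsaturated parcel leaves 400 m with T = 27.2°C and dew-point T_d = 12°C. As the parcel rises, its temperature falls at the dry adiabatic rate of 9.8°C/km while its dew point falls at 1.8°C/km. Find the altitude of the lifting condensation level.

T and T_d converge at 9.8 − 1.8 = 8°C per km
Height above start = (27.2 − 12) / 8 = 1.9 km
LCL altitude = 400 m + 1900 m = 2300 m

2300 m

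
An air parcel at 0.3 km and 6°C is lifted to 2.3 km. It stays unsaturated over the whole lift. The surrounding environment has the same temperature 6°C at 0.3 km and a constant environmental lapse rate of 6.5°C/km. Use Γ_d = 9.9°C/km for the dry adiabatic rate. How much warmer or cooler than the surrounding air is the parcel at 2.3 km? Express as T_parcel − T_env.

Parcel:
  300 → 2300 m (dry, 9.9°C/km): ΔT = -9.9 × 2 = -19.8°C → T = -13.8°C
Environment:
  300 → 2300 m (environment, 6.5°C/km): ΔT = -6.5 × 2 = -13°C → T = -7°C
T_parcel − T_env = -13.8 − (-7) = -6.8°C

-6.8°C (parcel cooler than environment)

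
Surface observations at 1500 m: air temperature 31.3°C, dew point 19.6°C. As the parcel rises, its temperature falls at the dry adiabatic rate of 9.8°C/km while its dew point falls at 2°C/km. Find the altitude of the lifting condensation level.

T and T_d converge at 9.8 − 2 = 7.8°C per km
Height above start = (31.3 − 19.6) / 7.8 = 1.5 km
LCL altitude = 1500 m + 1500 m = 3000 m

3000 m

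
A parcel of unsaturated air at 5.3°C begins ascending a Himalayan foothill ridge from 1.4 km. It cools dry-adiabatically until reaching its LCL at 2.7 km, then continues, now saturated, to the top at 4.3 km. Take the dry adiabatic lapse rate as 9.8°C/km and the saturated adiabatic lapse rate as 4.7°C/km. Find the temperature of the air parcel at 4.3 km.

-14.96°C

From 1400 m to 2700 m (dry): cools by 9.8 × 1.3 = 12.74°C, giving -7.44°C.
From 2700 m to 4300 m (saturated): cools by 4.7 × 1.6 = 7.52°C, giving -14.96°C.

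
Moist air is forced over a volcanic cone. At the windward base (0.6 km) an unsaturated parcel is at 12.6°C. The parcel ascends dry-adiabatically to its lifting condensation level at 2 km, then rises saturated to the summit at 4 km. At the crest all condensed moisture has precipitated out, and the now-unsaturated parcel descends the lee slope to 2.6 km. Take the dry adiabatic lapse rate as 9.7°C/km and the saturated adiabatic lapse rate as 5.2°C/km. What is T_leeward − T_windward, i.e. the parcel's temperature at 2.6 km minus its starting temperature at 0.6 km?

Dry to 2000 m: -9.7 × 1.4 km = -13.58°C, so T = -0.98°C.
Saturated to 4000 m: -5.2 × 2 km = -10.4°C, so T = -11.38°C.
Dry descent to 2600 m: +9.7 × 1.4 km = +13.58°C, so T = 2.2°C.
Net change vs windward start: 2.2 − 12.6 = -10.4°C

-10.4°C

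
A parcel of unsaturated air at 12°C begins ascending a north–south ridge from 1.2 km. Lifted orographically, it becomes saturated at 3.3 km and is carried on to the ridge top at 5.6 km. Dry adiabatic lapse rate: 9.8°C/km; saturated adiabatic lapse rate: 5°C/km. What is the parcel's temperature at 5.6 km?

1200 → 3300 m (dry, 9.8°C/km): ΔT = -9.8 × 2.1 = -20.58°C → T = -8.58°C
3300 → 5600 m (saturated, 5°C/km): ΔT = -5 × 2.3 = -11.5°C → T = -20.08°C

-20.08°C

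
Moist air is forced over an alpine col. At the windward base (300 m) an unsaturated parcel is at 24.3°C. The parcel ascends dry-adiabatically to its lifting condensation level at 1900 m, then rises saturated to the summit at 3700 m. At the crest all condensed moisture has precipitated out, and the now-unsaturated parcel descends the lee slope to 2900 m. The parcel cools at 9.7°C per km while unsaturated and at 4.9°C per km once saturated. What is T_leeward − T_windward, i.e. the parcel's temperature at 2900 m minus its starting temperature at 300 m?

-16.58°C

300 → 1900 m (dry, 9.7°C/km): ΔT = -9.7 × 1.6 = -15.52°C → T = 8.78°C
1900 → 3700 m (saturated, 4.9°C/km): ΔT = -4.9 × 1.8 = -8.82°C → T = -0.04°C
3700 → 2900 m (dry descent, 9.7°C/km): ΔT = +9.7 × 0.8 = +7.76°C → T = 7.72°C
Net change vs windward start: 7.72 − 24.3 = -16.58°C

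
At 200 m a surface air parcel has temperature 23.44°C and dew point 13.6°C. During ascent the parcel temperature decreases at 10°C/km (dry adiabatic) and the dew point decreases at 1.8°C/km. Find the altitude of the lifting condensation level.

1400 m

T and T_d converge at 10 − 1.8 = 8.2°C per km
Height above start = (23.44 − 13.6) / 8.2 = 1.2 km
LCL altitude = 200 m + 1200 m = 1400 m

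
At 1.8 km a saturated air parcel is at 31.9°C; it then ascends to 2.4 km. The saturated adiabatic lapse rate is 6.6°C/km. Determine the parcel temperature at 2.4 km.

27.94°C

Saturated adiabatic to 2400 m: -6.6 × 0.6 km = -3.96°C, so T = 27.94°C.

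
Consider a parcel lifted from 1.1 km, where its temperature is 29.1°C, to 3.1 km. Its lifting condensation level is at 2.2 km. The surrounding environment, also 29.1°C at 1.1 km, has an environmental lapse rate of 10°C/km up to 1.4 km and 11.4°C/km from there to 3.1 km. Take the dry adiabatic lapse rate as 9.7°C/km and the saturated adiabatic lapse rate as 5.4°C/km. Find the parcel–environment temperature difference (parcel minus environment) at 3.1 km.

Parcel:
  From 1100 m to 2200 m (dry): cools by 9.7 × 1.1 = 10.67°C, giving 18.43°C.
  From 2200 m to 3100 m (saturated): cools by 5.4 × 0.9 = 4.86°C, giving 13.57°C.
Environment:
  From 1100 m to 1400 m (environment, lower layer): cools by 10 × 0.3 = 3°C, giving 26.1°C.
  From 1400 m to 3100 m (environment, upper layer): cools by 11.4 × 1.7 = 19.38°C, giving 6.72°C.
T_parcel − T_env = 13.57 − 6.72 = +6.85°C

+6.85°C (parcel warmer than environment)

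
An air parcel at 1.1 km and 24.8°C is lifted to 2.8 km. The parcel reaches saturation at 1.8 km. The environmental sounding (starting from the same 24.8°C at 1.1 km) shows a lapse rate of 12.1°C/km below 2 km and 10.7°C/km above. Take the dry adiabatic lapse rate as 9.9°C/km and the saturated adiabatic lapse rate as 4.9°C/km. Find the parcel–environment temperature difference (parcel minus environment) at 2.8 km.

Parcel:
  Dry to 1800 m: -9.9 × 0.7 km = -6.93°C, so T = 17.87°C.
  Saturated to 2800 m: -4.9 × 1 km = -4.9°C, so T = 12.97°C.
Environment:
  Environment, lower layer to 2000 m: -12.1 × 0.9 km = -10.89°C, so T = 13.91°C.
  Environment, upper layer to 2800 m: -10.7 × 0.8 km = -8.56°C, so T = 5.35°C.
T_parcel − T_env = 12.97 − 5.35 = +7.62°C

+7.62°C (parcel warmer than environment)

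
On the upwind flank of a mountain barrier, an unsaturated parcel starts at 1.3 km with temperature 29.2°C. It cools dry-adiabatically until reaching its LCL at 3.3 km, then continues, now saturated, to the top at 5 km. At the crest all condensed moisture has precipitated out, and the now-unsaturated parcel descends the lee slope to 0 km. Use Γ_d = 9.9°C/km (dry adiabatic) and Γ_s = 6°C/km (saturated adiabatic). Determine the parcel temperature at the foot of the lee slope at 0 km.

48.7°C

Dry to 3300 m: -9.9 × 2 km = -19.8°C, so T = 9.4°C.
Saturated to 5000 m: -6 × 1.7 km = -10.2°C, so T = -0.8°C.
Dry descent to 0 m: +9.9 × 5 km = +49.5°C, so T = 48.7°C.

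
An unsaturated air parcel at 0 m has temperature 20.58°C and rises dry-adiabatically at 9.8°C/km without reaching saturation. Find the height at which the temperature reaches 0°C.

Height above start = (20.58 − 0) / 9.8 = 2.1 km
Altitude = 0 m + 2100 m = 2100 m

2100 m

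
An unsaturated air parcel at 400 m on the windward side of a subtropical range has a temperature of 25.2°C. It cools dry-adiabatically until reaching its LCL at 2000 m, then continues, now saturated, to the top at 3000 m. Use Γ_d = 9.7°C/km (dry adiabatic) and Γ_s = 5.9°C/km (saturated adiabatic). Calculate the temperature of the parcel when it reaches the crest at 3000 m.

400–2000 m, dry: Δz = 1.6 km ⇒ ΔT = -15.52°C; T = 9.68°C
2000–3000 m, saturated: Δz = 1 km ⇒ ΔT = -5.9°C; T = 3.78°C

3.78°C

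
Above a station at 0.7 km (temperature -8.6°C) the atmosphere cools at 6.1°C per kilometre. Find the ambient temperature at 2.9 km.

700–2900 m, environmental: Δz = 2.2 km ⇒ ΔT = -13.42°C; T = -22.02°C

-22.02°C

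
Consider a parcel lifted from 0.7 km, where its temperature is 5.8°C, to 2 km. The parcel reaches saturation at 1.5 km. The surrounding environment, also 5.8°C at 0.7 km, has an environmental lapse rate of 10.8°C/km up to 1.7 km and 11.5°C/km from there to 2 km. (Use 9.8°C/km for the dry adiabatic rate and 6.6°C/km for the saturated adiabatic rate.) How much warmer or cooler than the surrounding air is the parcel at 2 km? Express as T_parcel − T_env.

+3.11°C (parcel warmer than environment)

Parcel:
  700–1500 m, dry: Δz = 0.8 km ⇒ ΔT = -7.84°C; T = -2.04°C
  1500–2000 m, saturated: Δz = 0.5 km ⇒ ΔT = -3.3°C; T = -5.34°C
Environment:
  700–1700 m, environment, lower layer: Δz = 1 km ⇒ ΔT = -10.8°C; T = -5°C
  1700–2000 m, environment, upper layer: Δz = 0.3 km ⇒ ΔT = -3.45°C; T = -8.45°C
T_parcel − T_env = -5.34 − (-8.45) = +3.11°C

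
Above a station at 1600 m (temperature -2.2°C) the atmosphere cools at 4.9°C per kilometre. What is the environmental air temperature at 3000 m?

Environmental to 3000 m: -4.9 × 1.4 km = -6.86°C, so T = -9.06°C.

-9.06°C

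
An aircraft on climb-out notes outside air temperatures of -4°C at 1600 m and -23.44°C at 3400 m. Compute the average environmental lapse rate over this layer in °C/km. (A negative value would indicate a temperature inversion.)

Γ = −ΔT/Δz = (-4 − (-23.44)) / (3400 − 1600) m
  = 19.44°C / 1.8 km = 10.8°C/km

10.8°C/km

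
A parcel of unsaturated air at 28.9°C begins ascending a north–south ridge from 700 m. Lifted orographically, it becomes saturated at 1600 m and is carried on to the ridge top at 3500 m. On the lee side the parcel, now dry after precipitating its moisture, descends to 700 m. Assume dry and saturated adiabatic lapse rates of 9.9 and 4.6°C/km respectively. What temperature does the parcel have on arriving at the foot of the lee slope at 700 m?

Dry to 1600 m: -9.9 × 0.9 km = -8.91°C, so T = 19.99°C.
Saturated to 3500 m: -4.6 × 1.9 km = -8.74°C, so T = 11.25°C.
Dry descent to 700 m: +9.9 × 2.8 km = +27.72°C, so T = 38.97°C.

38.97°C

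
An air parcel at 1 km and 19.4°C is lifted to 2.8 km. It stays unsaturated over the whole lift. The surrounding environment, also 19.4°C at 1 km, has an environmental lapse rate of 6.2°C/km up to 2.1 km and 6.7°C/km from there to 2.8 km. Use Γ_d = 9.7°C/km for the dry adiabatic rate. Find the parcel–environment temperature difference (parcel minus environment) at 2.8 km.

Parcel:
  1000 → 2800 m (dry, 9.7°C/km): ΔT = -9.7 × 1.8 = -17.46°C → T = 1.94°C
Environment:
  1000 → 2100 m (environment, lower layer, 6.2°C/km): ΔT = -6.2 × 1.1 = -6.82°C → T = 12.58°C
  2100 → 2800 m (environment, upper layer, 6.7°C/km): ΔT = -6.7 × 0.7 = -4.69°C → T = 7.89°C
T_parcel − T_env = 1.94 − 7.89 = -5.95°C

-5.95°C (parcel cooler than environment)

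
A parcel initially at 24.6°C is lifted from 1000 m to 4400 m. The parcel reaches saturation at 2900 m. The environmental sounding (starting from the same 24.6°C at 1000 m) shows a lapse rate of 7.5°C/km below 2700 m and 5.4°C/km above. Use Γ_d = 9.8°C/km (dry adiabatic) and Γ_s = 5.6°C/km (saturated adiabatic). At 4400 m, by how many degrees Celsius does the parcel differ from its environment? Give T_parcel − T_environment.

Parcel:
  1000 → 2900 m (dry, 9.8°C/km): ΔT = -9.8 × 1.9 = -18.62°C → T = 5.98°C
  2900 → 4400 m (saturated, 5.6°C/km): ΔT = -5.6 × 1.5 = -8.4°C → T = -2.42°C
Environment:
  1000 → 2700 m (environment, lower layer, 7.5°C/km): ΔT = -7.5 × 1.7 = -12.75°C → T = 11.85°C
  2700 → 4400 m (environment, upper layer, 5.4°C/km): ΔT = -5.4 × 1.7 = -9.18°C → T = 2.67°C
T_parcel − T_env = -2.42 − 2.67 = -5.09°C

-5.09°C (parcel cooler than environment)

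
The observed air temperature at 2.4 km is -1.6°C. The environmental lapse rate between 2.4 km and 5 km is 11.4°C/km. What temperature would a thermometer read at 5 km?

2400 → 5000 m (environmental, 11.4°C/km): ΔT = -11.4 × 2.6 = -29.64°C → T = -31.24°C

-31.24°C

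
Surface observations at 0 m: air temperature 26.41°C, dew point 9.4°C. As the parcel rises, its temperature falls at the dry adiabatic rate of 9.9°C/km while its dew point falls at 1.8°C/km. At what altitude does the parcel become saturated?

T and T_d converge at 9.9 − 1.8 = 8.1°C per km
Height above start = (26.41 − 9.4) / 8.1 = 2.1 km
LCL altitude = 0 m + 2100 m = 2100 m

2100 m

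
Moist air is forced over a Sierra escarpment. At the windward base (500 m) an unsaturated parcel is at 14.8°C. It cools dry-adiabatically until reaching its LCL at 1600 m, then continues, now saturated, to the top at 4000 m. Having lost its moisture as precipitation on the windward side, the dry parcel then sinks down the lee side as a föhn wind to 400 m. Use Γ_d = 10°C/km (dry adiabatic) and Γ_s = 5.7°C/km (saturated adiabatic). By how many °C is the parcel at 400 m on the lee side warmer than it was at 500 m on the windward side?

From 500 m to 1600 m (dry): cools by 10 × 1.1 = 11°C, giving 3.8°C.
From 1600 m to 4000 m (saturated): cools by 5.7 × 2.4 = 13.68°C, giving -9.88°C.
From 4000 m to 400 m (dry descent): warms by 10 × 3.6 = 36°C, giving 26.12°C.
Net change vs windward start: 26.12 − 14.8 = +11.32°C

+11.32°C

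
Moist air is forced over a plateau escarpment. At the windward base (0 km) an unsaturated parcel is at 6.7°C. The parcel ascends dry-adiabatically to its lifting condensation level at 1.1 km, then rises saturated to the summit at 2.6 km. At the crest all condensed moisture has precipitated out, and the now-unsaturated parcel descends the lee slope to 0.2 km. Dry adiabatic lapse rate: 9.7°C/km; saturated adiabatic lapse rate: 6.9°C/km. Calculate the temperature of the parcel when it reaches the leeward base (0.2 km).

8.96°C

From 0 m to 1100 m (dry): cools by 9.7 × 1.1 = 10.67°C, giving -3.97°C.
From 1100 m to 2600 m (saturated): cools by 6.9 × 1.5 = 10.35°C, giving -14.32°C.
From 2600 m to 200 m (dry descent): warms by 9.7 × 2.4 = 23.28°C, giving 8.96°C.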